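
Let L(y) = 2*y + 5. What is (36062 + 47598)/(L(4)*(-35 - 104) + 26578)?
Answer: 83660/24771 ≈ 3.3773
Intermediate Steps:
L(y) = 5 + 2*y
(36062 + 47598)/(L(4)*(-35 - 104) + 26578) = (36062 + 47598)/((5 + 2*4)*(-35 - 104) + 26578) = 83660/((5 + 8)*(-139) + 26578) = 83660/(13*(-139) + 26578) = 83660/(-1807 + 26578) = 83660/24771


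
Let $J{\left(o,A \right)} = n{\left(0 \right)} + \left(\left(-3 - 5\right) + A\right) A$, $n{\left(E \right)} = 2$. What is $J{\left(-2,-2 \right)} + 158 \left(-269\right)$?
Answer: $-42480$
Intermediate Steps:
$J{\left(o,A \right)} = 2 + A \left(-8 + A\right)$ ($J{\left(o,A \right)} = 2 + \left(\left(-3 - 5\right) + A\right) A = 2 + \left(-8 + A\right) A = 2 + A \left(-8 + A\right)$)
$J{\left(-2,-2 \right)} + 158 \left(-269\right) = \left(2 + \left(-2\right)^{2} - -16\right) + 158 \left(-269\right) = \left(2 + 4 + 16\right) - 42502 = 22 - 42502 = -42480$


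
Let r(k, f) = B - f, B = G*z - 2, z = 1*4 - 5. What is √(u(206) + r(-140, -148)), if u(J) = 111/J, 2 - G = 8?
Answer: 67*√1442/206 ≈ 12.351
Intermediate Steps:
G = -6 (G = 2 - 1*8 = 2 - 8 = -6)
z = -1 (z = 4 - 5 = -1)
B = 4 (B = -6*(-1) - 2 = 6 - 2 = 4)
r(k, f) = 4 - f
√(u(206) + r(-140, -148)) = √(111/206 + (4 - 1*(-148))) = √(111*(1/206) + (4 + 148)) = √(111/206 + 152) = √(31423/206) = 67*√1442/206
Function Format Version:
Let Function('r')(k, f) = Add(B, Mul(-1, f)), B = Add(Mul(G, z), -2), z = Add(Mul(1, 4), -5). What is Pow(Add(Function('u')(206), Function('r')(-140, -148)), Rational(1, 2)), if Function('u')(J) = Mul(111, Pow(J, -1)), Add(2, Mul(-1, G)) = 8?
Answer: Mul(Rational(67, 206), Pow(1442, Rational(1, 2))) ≈ 12.351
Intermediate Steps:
G = -6 (G = Add(2, Mul(-1, 8)) = Add(2, -8) = -6)
z = -1 (z = Add(4, -5) = -1)
B = 4 (B = Add(Mul(-6, -1), -2) = Add(6, -2) = 4)
Function('r')(k, f) = Add(4, Mul(-1, f))
Pow(Add(Function('u')(206), Function('r')(-140, -148)), Rational(1, 2)) = Pow(Add(Mul(111, Pow(206, -1)), Add(4, Mul(-1, -148))), Rational(1, 2)) = Pow(Add(Mul(111, Rational(1, 206)), Add(4, 148)), Rational(1, 2)) = Pow(Add(Rational(111, 206), 152), Rational(1, 2)) = Pow(Rational(31423, 206), Rational(1, 2)) = Mul(Rational(67, 206), Pow(1442, Rational(1, 2)))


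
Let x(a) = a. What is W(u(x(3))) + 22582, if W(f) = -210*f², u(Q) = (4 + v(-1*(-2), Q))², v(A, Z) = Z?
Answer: -481628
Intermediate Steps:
u(Q) = (4 + Q)²
W(u(x(3))) + 22582 = -210*(4 + 3)⁴ + 22582 = -210*(7²)² + 22582 = -210*49² + 22582 = -210*2401 + 22582 = -504210 + 22582 = -481628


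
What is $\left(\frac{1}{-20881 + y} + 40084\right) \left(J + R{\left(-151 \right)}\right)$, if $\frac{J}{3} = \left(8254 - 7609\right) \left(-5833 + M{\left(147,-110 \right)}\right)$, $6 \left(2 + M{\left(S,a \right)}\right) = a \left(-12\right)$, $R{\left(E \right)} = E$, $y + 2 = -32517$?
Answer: $- \frac{2907094094825053}{6675} \approx -4.3552 \cdot 10^{11}$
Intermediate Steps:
$y = -32519$ ($y = -2 - 32517 = -32519$)
$M{\left(S,a \right)} = -2 - 2 a$ ($M{\left(S,a \right)} = -2 + \frac{a \left(-12\right)}{6} = -2 + \frac{\left(-12\right) a}{6} = -2 - 2 a$)
$J = -10865025$ ($J = 3 \left(8254 - 7609\right) \left(-5833 - -218\right) = 3 \cdot 645 \left(-5833 + \left(-2 + 220\right)\right) = 3 \cdot 645 \left(-5833 + 218\right) = 3 \cdot 645 \left(-5615\right) = 3 \left(-3621675\right) = -10865025$)
$\left(\frac{1}{-20881 + y} + 40084\right) \left(J + R{\left(-151 \right)}\right) = \left(\frac{1}{-20881 - 32519} + 40084\right) \left(-10865025 - 151\right) = \left(\frac{1}{-53400} + 40084\right) \left(-10865176\right) = \left(- \frac{1}{53400} + 40084\right) \left(-10865176\right) = \frac{2140485599}{53400} \left(-10865176\right) = - \frac{2907094094825053}{6675}$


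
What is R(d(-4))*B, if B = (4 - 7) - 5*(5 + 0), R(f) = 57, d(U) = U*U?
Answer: -1596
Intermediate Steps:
d(U) = U²
B = -28 (B = -3 - 5*5 = -3 - 25 = -28)
R(d(-4))*B = 57*(-28) = -1596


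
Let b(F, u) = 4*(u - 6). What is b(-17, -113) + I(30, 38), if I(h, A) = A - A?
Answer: -476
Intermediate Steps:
b(F, u) = -24 + 4*u (b(F, u) = 4*(-6 + u) = -24 + 4*u)
I(h, A) = 0
b(-17, -113) + I(30, 38) = (-24 + 4*(-113)) + 0 = (-24 - 452) + 0 = -476 + 0 = -476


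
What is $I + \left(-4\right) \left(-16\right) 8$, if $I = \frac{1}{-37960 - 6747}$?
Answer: $\frac{22889983}{44707} \approx 512.0$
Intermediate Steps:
$I = - \frac{1}{44707}$ ($I = \frac{1}{-44707} = - \frac{1}{44707} \approx -2.2368 \cdot 10^{-5}$)
$I + \left(-4\right) \left(-16\right) 8 = - \frac{1}{44707} + \left(-4\right) \left(-16\right) 8 = - \frac{1}{44707} + 64 \cdot 8 = - \frac{1}{44707} + 512 = \frac{22889983}{44707}$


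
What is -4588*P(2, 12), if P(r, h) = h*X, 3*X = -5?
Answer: 91760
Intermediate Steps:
X = -5/3 (X = (⅓)*(-5) = -5/3 ≈ -1.6667)
P(r, h) = -5*h/3 (P(r, h) = h*(-5/3) = -5*h/3)
-4588*P(2, 12) = -(-22940)*12/3 = -4588*(-20) = 91760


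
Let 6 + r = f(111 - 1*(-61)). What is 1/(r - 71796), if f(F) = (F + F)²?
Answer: 1/46534 ≈ 2.1490e-5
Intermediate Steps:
f(F) = 4*F² (f(F) = (2*F)² = 4*F²)
r = 118330 (r = -6 + 4*(111 - 1*(-61))² = -6 + 4*(111 + 61)² = -6 + 4*172² = -6 + 4*29584 = -6 + 118336 = 118330)
1/(r - 71796) = 1/(118330 - 71796) = 1/46534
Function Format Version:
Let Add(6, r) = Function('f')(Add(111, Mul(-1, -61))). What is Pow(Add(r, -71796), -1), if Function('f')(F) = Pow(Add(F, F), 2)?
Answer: Rational(1, 46534) ≈ 2.1490e-5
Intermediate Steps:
Function('f')(F) = Mul(4, Pow(F, 2)) (Function('f')(F) = Pow(Mul(2, F), 2) = Mul(4, Pow(F, 2)))
r = 118330 (r = Add(-6, Mul(4, Pow(Add(111, Mul(-1, -61)), 2))) = Add(-6, Mul(4, Pow(Add(111, 61), 2))) = Add(-6, Mul(4, Pow(172, 2))) = Add(-6, Mul(4, 29584)) = Add(-6, 118336) = 118330)
Pow(Add(r, -71796), -1) = Pow(Add(118330, -71796), -1) = Pow(46534, -1) = Rational(1, 46534)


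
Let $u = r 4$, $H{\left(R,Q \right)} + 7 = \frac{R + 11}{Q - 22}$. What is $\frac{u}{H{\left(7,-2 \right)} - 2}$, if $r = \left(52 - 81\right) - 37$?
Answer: $\frac{352}{13} \approx 27.077$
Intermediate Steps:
$H{\left(R,Q \right)} = -7 + \frac{11 + R}{-22 + Q}$ ($H{\left(R,Q \right)} = -7 + \frac{R + 11}{Q - 22} = -7 + \frac{11 + R}{-22 + Q}$)
$r = -66$ ($r = -29 - 37 = -66$)
$u = -264$ ($u = \left(-66\right) 4 = -264$)
$\frac{u}{H{\left(7,-2 \right)} - 2} = - \frac{264}{\frac{165 + 7 - -14}{-22 - 2} - 2} = - \frac{264}{\frac{165 + 7 + 14}{-24} - 2} = - \frac{264}{\left(- \frac{1}{24}\right) 186 - 2} = - \frac{264}{- \frac{31}{4} - 2} = - \frac{264}{- \frac{39}{4}} = \left(-264\right) \left(- \frac{4}{39}\right) = \frac{352}{13}$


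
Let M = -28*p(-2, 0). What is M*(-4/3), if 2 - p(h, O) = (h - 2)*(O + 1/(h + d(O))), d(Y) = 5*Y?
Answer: 0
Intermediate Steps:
p(h, O) = 2 - (-2 + h)*(O + 1/(h + 5*O)) (p(h, O) = 2 - (h - 2)*(O + 1/(h + 5*O)) = 2 - (-2 + h)*(O + 1/(h + 5*O)))
M = 0 (M = -28*(2 - 2 + 10*0 + 10*0**2 - 1*0*(-2)**2 - 5*(-2)*0**2 + 2*0*(-2))/(-2 + 5*0) = -28*(2 - 2 + 0 + 10*0 - 1*0*4 - 5*(-2)*0 + 0)/(-2 + 0) = -28*(2 - 2 + 0 + 0 + 0 + 0 + 0)/(-2) = -(-14)*0 = -28*0 = 0)
M*(-4/3) = 0*(-4/3) = 0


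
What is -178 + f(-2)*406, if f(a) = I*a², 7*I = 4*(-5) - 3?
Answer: -5514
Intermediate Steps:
I = -23/7 (I = (4*(-5) - 3)/7 = (-20 - 3)/7 = (⅐)*(-23) = -23/7 ≈ -3.2857)
f(a) = -23*a²/7
-178 + f(-2)*406 = -178 - 23/7*(-2)²*406 = -178 - 23/7*4*406 = -178 - 92/7*406 = -178 - 5336 = -5514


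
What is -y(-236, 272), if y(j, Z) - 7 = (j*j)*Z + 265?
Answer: -15149584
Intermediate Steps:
y(j, Z) = 272 + Z*j**2 (y(j, Z) = 7 + ((j*j)*Z + 265) = 7 + (j**2*Z + 265) = 7 + (Z*j**2 + 265) = 7 + (265 + Z*j**2) = 272 + Z*j**2)
-y(-236, 272) = -(272 + 272*(-236)**2) = -(272 + 272*55696) = -(272 + 15149312) = -1*15149584 = -15149584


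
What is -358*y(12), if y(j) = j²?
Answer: -51552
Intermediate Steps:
-358*y(12) = -358*12² = -358*144 = -51552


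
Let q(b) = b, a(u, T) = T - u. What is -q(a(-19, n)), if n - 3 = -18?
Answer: -4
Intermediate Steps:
n = -15 (n = 3 - 18 = -15)
-q(a(-19, n)) = -(-15 - 1*(-19)) = -(-15 + 19) = -1*4 = -4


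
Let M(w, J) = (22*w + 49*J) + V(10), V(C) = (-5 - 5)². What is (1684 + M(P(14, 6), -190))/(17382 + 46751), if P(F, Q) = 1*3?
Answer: -7460/64133 ≈ -0.11632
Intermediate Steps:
P(F, Q) = 3
V(C) = 100 (V(C) = (-10)² = 100)
M(w, J) = 100 + 22*w + 49*J (M(w, J) = (22*w + 49*J) + 100 = 100 + 22*w + 49*J)
(1684 + M(P(14, 6), -190))/(17382 + 46751) = (1684 + (100 + 22*3 + 49*(-190)))/(17382 + 46751) = (1684 + (100 + 66 - 9310))/64133 = (1684 - 9144)*(1/64133) = -7460*1/64133 = -7460/64133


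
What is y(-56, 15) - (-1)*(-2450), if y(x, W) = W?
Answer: -2435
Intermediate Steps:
y(-56, 15) - (-1)*(-2450) = 15 - (-1)*(-2450) = 15 - 1*2450 = 15 - 2450 = -2435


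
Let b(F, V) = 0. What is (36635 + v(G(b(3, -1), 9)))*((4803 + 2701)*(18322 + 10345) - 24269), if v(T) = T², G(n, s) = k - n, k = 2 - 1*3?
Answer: 7880143447764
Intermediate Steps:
k = -1 (k = 2 - 3 = -1)
G(n, s) = -1 - n
(36635 + v(G(b(3, -1), 9)))*((4803 + 2701)*(18322 + 10345) - 24269) = (36635 + (-1 - 1*0)²)*((4803 + 2701)*(18322 + 10345) - 24269) = (36635 + (-1 + 0)²)*(7504*28667 - 24269) = (36635 + (-1)²)*(215117168 - 24269) = (36635 + 1)*215092899 = 36636*215092899 = 7880143447764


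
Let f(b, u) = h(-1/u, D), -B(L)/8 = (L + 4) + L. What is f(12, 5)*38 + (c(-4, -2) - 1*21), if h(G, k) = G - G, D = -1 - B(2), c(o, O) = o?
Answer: -25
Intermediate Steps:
B(L) = -32 - 16*L (B(L) = -8*((L + 4) + L) = -8*((4 + L) + L) = -8*(4 + 2*L) = -32 - 16*L)
D = 63 (D = -1 - (-32 - 16*2) = -1 - (-32 - 32) = -1 - 1*(-64) = -1 + 64 = 63)
h(G, k) = 0
f(b, u) = 0
f(12, 5)*38 + (c(-4, -2) - 1*21) = 0*38 + (-4 - 1*21) = 0 + (-4 - 21) = 0 - 25 = -25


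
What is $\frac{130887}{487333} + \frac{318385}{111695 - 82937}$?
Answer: $\frac{158923565551}{14014722414} \approx 11.34$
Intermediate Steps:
$\frac{130887}{487333} + \frac{318385}{111695 - 82937} = 130887 \cdot \frac{1}{487333} + \frac{318385}{111695 - 82937} = \frac{130887}{487333} + \frac{318385}{28758} = \frac{158923565551}{14014722414}$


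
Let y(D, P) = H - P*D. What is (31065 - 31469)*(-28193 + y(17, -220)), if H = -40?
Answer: 9895172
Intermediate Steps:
y(D, P) = -40 - D*P (y(D, P) = -40 - P*D = -40 - D*P)
(31065 - 31469)*(-28193 + y(17, -220)) = (31065 - 31469)*(-28193 + (-40 - 1*17*(-220))) = -404*(-28193 + (-40 + 3740)) = -404*(-28193 + 3700) = -404*(-24493) = 9895172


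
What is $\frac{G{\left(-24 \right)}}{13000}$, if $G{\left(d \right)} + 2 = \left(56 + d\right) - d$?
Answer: $\frac{27}{6500} \approx 0.0041538$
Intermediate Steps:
$G{\left(d \right)} = 54$ ($G{\left(d \right)} = -2 + \left(\left(56 + d\right) - d\right) = -2 + 56 = 54$)
$\frac{G{\left(-24 \right)}}{13000} = \frac{54}{13000} = 54 \cdot \frac{1}{13000} = \frac{27}{6500}$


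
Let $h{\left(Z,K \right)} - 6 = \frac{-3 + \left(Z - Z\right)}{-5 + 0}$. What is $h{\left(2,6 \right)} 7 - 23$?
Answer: $\frac{116}{5} \approx 23.2$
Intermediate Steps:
$h{\left(Z,K \right)} = \frac{33}{5}$ ($h{\left(Z,K \right)} = 6 + \frac{-3 + \left(Z - Z\right)}{-5 + 0} = 6 + \frac{-3 + 0}{-5} = 6 - - \frac{3}{5} = 6 + \frac{3}{5} = \frac{33}{5}$)
$h{\left(2,6 \right)} 7 - 23 = \frac{33}{5} \cdot 7 - 23 = \frac{231}{5} - 23 = \frac{116}{5}$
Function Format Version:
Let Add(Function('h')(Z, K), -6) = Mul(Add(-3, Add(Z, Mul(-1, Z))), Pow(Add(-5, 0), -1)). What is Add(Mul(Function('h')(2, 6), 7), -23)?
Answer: Rational(116, 5) ≈ 23.200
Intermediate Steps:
Function('h')(Z, K) = Rational(33, 5) (Function('h')(Z, K) = Add(6, Mul(Add(-3, Add(Z, Mul(-1, Z))), Pow(Add(-5, 0), -1))) = Add(6, Mul(Add(-3, 0), Pow(-5, -1))) = Add(6, Mul(-3, Rational(-1, 5))) = Add(6, Rational(3, 5)) = Rational(33, 5))
Add(Mul(Function('h')(2, 6), 7), -23) = Add(Mul(Rational(33, 5), 7), -23) = Add(Rational(231, 5), -23) = Rational(116, 5)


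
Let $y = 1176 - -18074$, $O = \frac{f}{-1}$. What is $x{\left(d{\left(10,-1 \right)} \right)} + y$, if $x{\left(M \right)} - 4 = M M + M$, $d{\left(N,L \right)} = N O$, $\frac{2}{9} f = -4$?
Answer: $51834$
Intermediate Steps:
$f = -18$ ($f = \frac{9}{2} \left(-4\right) = -18$)
$O = 18$ ($O = - \frac{18}{-1} = \left(-18\right) \left(-1\right) = 18$)
$d{\left(N,L \right)} = 18 N$ ($d{\left(N,L \right)} = N 18 = 18 N$)
$x{\left(M \right)} = 4 + M + M^{2}$ ($x{\left(M \right)} = 4 + \left(M M + M\right) = 4 + \left(M^{2} + M\right) = 4 + \left(M + M^{2}\right) = 4 + M + M^{2}$)
$y = 19250$ ($y = 1176 + 18074 = 19250$)
$x{\left(d{\left(10,-1 \right)} \right)} + y = \left(4 + 18 \cdot 10 + \left(18 \cdot 10\right)^{2}\right) + 19250 = \left(4 + 180 + 180^{2}\right) + 19250 = \left(4 + 180 + 32400\right) + 19250 = 32584 + 19250 = 51834$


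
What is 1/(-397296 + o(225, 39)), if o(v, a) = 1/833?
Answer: -833/330947567 ≈ -2.5170e-6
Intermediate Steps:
o(v, a) = 1/833
1/(-397296 + o(225, 39)) = 1/(-397296 + 1/833) = 1/(-330947567/833) = -833/330947567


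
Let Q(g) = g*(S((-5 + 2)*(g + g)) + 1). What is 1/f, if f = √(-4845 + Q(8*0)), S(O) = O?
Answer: -I*√4845/4845 ≈ -0.014367*I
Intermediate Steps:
Q(g) = g*(1 - 6*g) (Q(g) = g*((-5 + 2)*(g + g) + 1) = g*(-6*g + 1) = g*(1 - 6*g))
f = I*√4845 (f = √(-4845 + (8*0)*(1 - 48*0)) = √(-4845 + 0*(1 - 6*0)) = √(-4845 + 0*(1 + 0)) = √(-4845 + 0*1) = √(-4845 + 0) = √(-4845) = I*√4845 ≈ 69.606*I)
1/f = 1/(I*√4845) = -I*√4845/4845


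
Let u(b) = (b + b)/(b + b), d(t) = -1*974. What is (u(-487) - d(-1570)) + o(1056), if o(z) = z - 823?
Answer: 1208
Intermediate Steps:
d(t) = -974
o(z) = -823 + z
u(b) = 1 (u(b) = (2*b)/((2*b)) = (2*b)*(1/(2*b)) = 1)
(u(-487) - d(-1570)) + o(1056) = (1 - 1*(-974)) + (-823 + 1056) = (1 + 974) + 233 = 975 + 233 = 1208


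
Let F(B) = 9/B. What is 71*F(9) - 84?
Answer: -13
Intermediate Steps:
71*F(9) - 84 = 71*(9/9) - 84 = 71*(9*(⅑)) - 84 = 71*1 - 84 = 71 - 84 = -13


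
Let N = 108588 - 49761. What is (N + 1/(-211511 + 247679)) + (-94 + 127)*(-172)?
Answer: 1922365369/36168 ≈ 53151.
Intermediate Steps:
N = 58827
(N + 1/(-211511 + 247679)) + (-94 + 127)*(-172) = (58827 + 1/(-211511 + 247679)) + (-94 + 127)*(-172) = (58827 + 1/36168) + 33*(-172) = (58827 + 1/36168) - 5676 = 2127654937/36168 - 5676 = 1922365369/36168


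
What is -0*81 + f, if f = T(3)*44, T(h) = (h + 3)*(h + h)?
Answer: 1584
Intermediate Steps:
T(h) = 2*h*(3 + h) (T(h) = (3 + h)*(2*h) = 2*h*(3 + h))
f = 1584 (f = (2*3*(3 + 3))*44 = (2*3*6)*44 = 36*44 = 1584)
-0*81 + f = -0*81 + 1584 = -275*0 + 1584 = 0 + 1584 = 1584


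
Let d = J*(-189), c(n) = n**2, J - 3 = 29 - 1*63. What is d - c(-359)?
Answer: -123022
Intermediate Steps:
J = -31 (J = 3 + (29 - 1*63) = 3 + (29 - 63) = 3 - 34 = -31)
d = 5859 (d = -31*(-189) = 5859)
d - c(-359) = 5859 - 1*(-359)**2 = 5859 - 1*128881 = 5859 - 128881 = -123022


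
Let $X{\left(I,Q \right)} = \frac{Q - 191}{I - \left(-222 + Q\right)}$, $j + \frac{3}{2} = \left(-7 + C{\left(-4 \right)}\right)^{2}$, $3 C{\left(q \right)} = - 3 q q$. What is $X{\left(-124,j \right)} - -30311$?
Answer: $\frac{26036476}{859} \approx 30310.0$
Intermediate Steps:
$C{\left(q \right)} = - q^{2}$ ($C{\left(q \right)} = \frac{- 3 q q}{3} = \frac{\left(-3\right) q^{2}}{3} = - q^{2}$)
$j = \frac{1055}{2}$ ($j = - \frac{3}{2} + \left(-7 - \left(-4\right)^{2}\right)^{2} = - \frac{3}{2} + \left(-7 - 16\right)^{2} = - \frac{3}{2} + \left(-23\right)^{2} = - \frac{3}{2} + 529 = \frac{1055}{2} \approx 527.5$)
$X{\left(I,Q \right)} = \frac{-191 + Q}{222 + I - Q}$
$X{\left(-124,j \right)} - -30311 = \frac{-191 + \frac{1055}{2}}{222 - 124 - \frac{1055}{2}} - -30311 = \frac{1}{222 - 124 - \frac{1055}{2}} \cdot \frac{673}{2} + 30311 = \frac{1}{- \frac{859}{2}} \cdot \frac{673}{2} + 30311 = \left(- \frac{2}{859}\right) \frac{673}{2} + 30311 = - \frac{673}{859} + 30311 = \frac{26036476}{859}$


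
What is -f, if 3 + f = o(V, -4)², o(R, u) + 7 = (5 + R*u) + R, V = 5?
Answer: -286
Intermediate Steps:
o(R, u) = -2 + R + R*u (o(R, u) = -7 + ((5 + R*u) + R) = -7 + (5 + R + R*u) = -2 + R + R*u)
f = 286 (f = -3 + (-2 + 5 + 5*(-4))² = -3 + (-2 + 5 - 20)² = -3 + (-17)² = -3 + 289 = 286)
-f = -1*286 = -286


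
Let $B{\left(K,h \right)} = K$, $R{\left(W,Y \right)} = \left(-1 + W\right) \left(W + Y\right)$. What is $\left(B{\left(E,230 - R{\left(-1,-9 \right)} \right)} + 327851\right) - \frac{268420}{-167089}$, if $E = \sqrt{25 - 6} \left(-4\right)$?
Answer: $\frac{54780564159}{167089} - 4 \sqrt{19} \approx 3.2784 \cdot 10^{5}$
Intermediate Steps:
$E = - 4 \sqrt{19}$ ($E = \sqrt{19} \left(-4\right) = - 4 \sqrt{19} \approx -17.436$)
$\left(B{\left(E,230 - R{\left(-1,-9 \right)} \right)} + 327851\right) - \frac{268420}{-167089} = \left(- 4 \sqrt{19} + 327851\right) - \frac{268420}{-167089} = \left(327851 - 4 \sqrt{19}\right) - - \frac{268420}{167089} = \left(327851 - 4 \sqrt{19}\right) + \frac{268420}{167089} = \frac{54780564159}{167089} - 4 \sqrt{19}$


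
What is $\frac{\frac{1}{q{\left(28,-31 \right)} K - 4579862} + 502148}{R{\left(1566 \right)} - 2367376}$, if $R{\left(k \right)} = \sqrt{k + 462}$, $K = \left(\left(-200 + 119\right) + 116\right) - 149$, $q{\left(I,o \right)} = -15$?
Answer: $- \frac{340149003348310695}{1603631970374618306} - \frac{29885828316435 \sqrt{3}}{12829055762996946448} \approx -0.21212$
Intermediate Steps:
$K = -114$ ($K = \left(-81 + 116\right) - 149 = 35 - 149 = -114$)
$R{\left(k \right)} = \sqrt{462 + k}$
$\frac{\frac{1}{q{\left(28,-31 \right)} K - 4579862} + 502148}{R{\left(1566 \right)} - 2367376} = \frac{\frac{1}{\left(-15\right) \left(-114\right) - 4579862} + 502148}{\sqrt{462 + 1566} - 2367376} = \frac{\frac{1}{1710 - 4579862} + 502148}{\sqrt{2028} - 2367376} = \frac{\frac{1}{-4578152} + 502148}{26 \sqrt{3} - 2367376} = \frac{- \frac{1}{4578152} + 502148}{-2367376 + 26 \sqrt{3}} = \frac{2298909870495}{4578152 \left(-2367376 + 26 \sqrt{3}\right)}$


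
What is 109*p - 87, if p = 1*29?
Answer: 3074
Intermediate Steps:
p = 29
109*p - 87 = 109*29 - 87 = 3161 - 87 = 3074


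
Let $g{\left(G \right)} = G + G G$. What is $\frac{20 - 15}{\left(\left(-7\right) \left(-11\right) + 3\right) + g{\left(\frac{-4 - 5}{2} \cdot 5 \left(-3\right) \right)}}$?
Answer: $\frac{4}{3763} \approx 0.001063$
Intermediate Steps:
$g{\left(G \right)} = G + G^{2}$
$\frac{20 - 15}{\left(\left(-7\right) \left(-11\right) + 3\right) + g{\left(\frac{-4 - 5}{2} \cdot 5 \left(-3\right) \right)}} = \frac{20 - 15}{\left(\left(-7\right) \left(-11\right) + 3\right) + \frac{-4 - 5}{2} \cdot 5 \left(-3\right) \left(1 + \frac{-4 - 5}{2} \cdot 5 \left(-3\right)\right)} = \frac{5}{\left(77 + 3\right) + \left(-4 - 5\right) \frac{1}{2} \cdot 5 \left(-3\right) \left(1 + \left(-4 - 5\right) \frac{1}{2} \cdot 5 \left(-3\right)\right)} = \frac{5}{80 + \left(-9\right) \frac{1}{2} \cdot 5 \left(-3\right) \left(1 + \left(-9\right) \frac{1}{2} \cdot 5 \left(-3\right)\right)} = \frac{5}{80 + \left(- \frac{9}{2}\right) 5 \left(-3\right) \left(1 + \left(- \frac{9}{2}\right) 5 \left(-3\right)\right)} = \frac{5}{80 + \left(- \frac{45}{2}\right) \left(-3\right) \left(1 - - \frac{135}{2}\right)} = \frac{5}{80 + \frac{135 \left(1 + \frac{135}{2}\right)}{2}} = \frac{5}{80 + \frac{135}{2} \cdot \frac{137}{2}} = \frac{5}{80 + \frac{18495}{4}} = \frac{5}{\frac{18815}{4}} = 5 \cdot \frac{4}{18815} = \frac{4}{3763}$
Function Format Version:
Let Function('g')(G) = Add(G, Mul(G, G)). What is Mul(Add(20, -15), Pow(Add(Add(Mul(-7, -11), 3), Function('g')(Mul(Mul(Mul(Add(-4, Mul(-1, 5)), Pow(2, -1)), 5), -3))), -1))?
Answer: Rational(4, 3763) ≈ 0.0010630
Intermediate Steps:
Function('g')(G) = Add(G, Pow(G, 2))
Mul(Add(20, -15), Pow(Add(Add(Mul(-7, -11), 3), Function('g')(Mul(Mul(Mul(Add(-4, Mul(-1, 5)), Pow(2, -1)), 5), -3))), -1)) = Mul(Add(20, -15), Pow(Add(Add(Mul(-7, -11), 3), Mul(Mul(Mul(Mul(Add(-4, Mul(-1, 5)), Pow(2, -1)), 5), -3), Add(1, Mul(Mul(Mul(Add(-4, Mul(-1, 5)), Pow(2, -1)), 5), -3)))), -1)) = Mul(5, Pow(Add(Add(77, 3), Mul(Mul(Mul(Mul(Add(-4, -5), Rational(1, 2)), 5), -3), Add(1, Mul(Mul(Mul(Add(-4, -5), Rational(1, 2)), 5), -3)))), -1)) = Mul(5, Pow(Add(80, Mul(Mul(Mul(Mul(-9, Rational(1, 2)), 5), -3), Add(1, Mul(Mul(Mul(-9, Rational(1, 2)), 5), -3)))), -1)) = Mul(5, Pow(Add(80, Mul(Mul(Mul(Rational(-9, 2), 5), -3), Add(1, Mul(Mul(Rational(-9, 2), 5), -3)))), -1)) = Mul(5, Pow(Add(80, Mul(Mul(Rational(-45, 2), -3), Add(1, Mul(Rational(-45, 2), -3)))), -1)) = Mul(5, Pow(Add(80, Mul(Rational(135, 2), Add(1, Rational(135, 2)))), -1)) = Mul(5, Pow(Add(80, Mul(Rational(135, 2), Rational(137, 2))), -1)) = Mul(5, Pow(Add(80, Rational(18495, 4)), -1)) = Mul(5, Pow(Rational(18815, 4), -1)) = Mul(5, Rational(4, 18815)) = Rational(4, 3763)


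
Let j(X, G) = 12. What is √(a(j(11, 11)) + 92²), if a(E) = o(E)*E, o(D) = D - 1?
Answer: 2*√2149 ≈ 92.715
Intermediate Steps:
o(D) = -1 + D
a(E) = E*(-1 + E) (a(E) = (-1 + E)*E = E*(-1 + E))
√(a(j(11, 11)) + 92²) = √(12*(-1 + 12) + 92²) = √(12*11 + 8464) = √(132 + 8464) = √8596 = 2*√2149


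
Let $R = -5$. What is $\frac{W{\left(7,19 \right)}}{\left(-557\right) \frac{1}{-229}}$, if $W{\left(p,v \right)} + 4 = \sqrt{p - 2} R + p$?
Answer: $\frac{687}{557} - \frac{1145 \sqrt{5}}{557} \approx -3.3632$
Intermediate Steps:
$W{\left(p,v \right)} = -4 + p - 5 \sqrt{-2 + p}$ ($W{\left(p,v \right)} = -4 + \left(\sqrt{p - 2} \left(-5\right) + p\right) = -4 + \left(\sqrt{-2 + p} \left(-5\right) + p\right) = -4 + \left(- 5 \sqrt{-2 + p} + p\right) = -4 + \left(p - 5 \sqrt{-2 + p}\right) = -4 + p - 5 \sqrt{-2 + p}$)
$\frac{W{\left(7,19 \right)}}{\left(-557\right) \frac{1}{-229}} = \frac{-4 + 7 - 5 \sqrt{-2 + 7}}{\left(-557\right) \frac{1}{-229}} = \frac{-4 + 7 - 5 \sqrt{5}}{\left(-557\right) \left(- \frac{1}{229}\right)} = \frac{3 - 5 \sqrt{5}}{\frac{557}{229}} = \left(3 - 5 \sqrt{5}\right) \frac{229}{557} = \frac{687}{557} - \frac{1145 \sqrt{5}}{557}$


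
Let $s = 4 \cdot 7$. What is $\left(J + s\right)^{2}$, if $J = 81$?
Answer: $11881$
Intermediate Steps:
$s = 28$
$\left(J + s\right)^{2} = \left(81 + 28\right)^{2} = 109^{2} = 11881$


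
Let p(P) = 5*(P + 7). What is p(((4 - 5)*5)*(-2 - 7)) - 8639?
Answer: -8379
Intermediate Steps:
p(P) = 35 + 5*P (p(P) = 5*(7 + P) = 35 + 5*P)
p(((4 - 5)*5)*(-2 - 7)) - 8639 = (35 + 5*(((4 - 5)*5)*(-2 - 7))) - 8639 = (35 + 5*(-1*5*(-9))) - 8639 = (35 + 5*(-5*(-9))) - 8639 = (35 + 5*45) - 8639 = (35 + 225) - 8639 = 260 - 8639 = -8379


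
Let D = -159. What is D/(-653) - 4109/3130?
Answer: -2185507/2043890 ≈ -1.0693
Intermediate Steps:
D/(-653) - 4109/3130 = -159/(-653) - 4109/3130 = -159*(-1/653) - 4109*1/3130 = 159/653 - 4109/3130 = -2185507/2043890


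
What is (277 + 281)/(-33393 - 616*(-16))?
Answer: -558/23537 ≈ -0.023707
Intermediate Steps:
(277 + 281)/(-33393 - 616*(-16)) = 558/(-33393 + 9856) = 558/(-23537) = 558*(-1/23537) = -558/23537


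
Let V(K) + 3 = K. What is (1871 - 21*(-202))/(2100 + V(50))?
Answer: 6113/2147 ≈ 2.8472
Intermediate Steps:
V(K) = -3 + K
(1871 - 21*(-202))/(2100 + V(50)) = (1871 - 21*(-202))/(2100 + (-3 + 50)) = (1871 + 4242)/(2100 + 47) = 6113/2147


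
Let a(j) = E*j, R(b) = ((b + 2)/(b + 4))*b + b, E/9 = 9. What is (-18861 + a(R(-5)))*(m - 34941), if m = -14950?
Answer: 1021817571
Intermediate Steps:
E = 81 (E = 9*9 = 81)
R(b) = b + b*(2 + b)/(4 + b) (R(b) = ((2 + b)/(4 + b))*b + b = b*(2 + b)/(4 + b) + b = b + b*(2 + b)/(4 + b))
a(j) = 81*j
(-18861 + a(R(-5)))*(m - 34941) = (-18861 + 81*(2*(-5)*(3 - 5)/(4 - 5)))*(-14950 - 34941) = (-18861 + 81*(2*(-5)*(-2)/(-1)))*(-49891) = (-18861 + 81*(2*(-5)*(-1)*(-2)))*(-49891) = (-18861 + 81*(-20))*(-49891) = (-18861 - 1620)*(-49891) = -20481*(-49891) = 1021817571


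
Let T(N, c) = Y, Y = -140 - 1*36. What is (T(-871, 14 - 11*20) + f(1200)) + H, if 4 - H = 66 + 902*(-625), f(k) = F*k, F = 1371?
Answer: 2208712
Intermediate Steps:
f(k) = 1371*k
Y = -176 (Y = -140 - 36 = -176)
T(N, c) = -176
H = 563688 (H = 4 - (66 + 902*(-625)) = 4 - (66 - 563750) = 4 - 1*(-563684) = 4 + 563684 = 563688)
(T(-871, 14 - 11*20) + f(1200)) + H = (-176 + 1371*1200) + 563688 = (-176 + 1645200) + 563688 = 1645024 + 563688 = 2208712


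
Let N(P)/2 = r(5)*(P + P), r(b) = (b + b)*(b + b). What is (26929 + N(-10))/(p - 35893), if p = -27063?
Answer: -22929/62956 ≈ -0.36421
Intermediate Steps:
r(b) = 4*b**2 (r(b) = (2*b)*(2*b) = 4*b**2)
N(P) = 400*P (N(P) = 2*((4*5**2)*(P + P)) = 2*((4*25)*(2*P)) = 2*(100*(2*P)) = 2*(200*P) = 400*P)
(26929 + N(-10))/(p - 35893) = (26929 + 400*(-10))/(-27063 - 35893) = (26929 - 4000)/(-62956) = 22929*(-1/62956) = -22929/62956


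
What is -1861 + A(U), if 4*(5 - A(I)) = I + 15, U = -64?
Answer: -7375/4 ≈ -1843.8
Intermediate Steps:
A(I) = 5/4 - I/4 (A(I) = 5 - (I + 15)/4 = 5 - (15 + I)/4 = 5 + (-15/4 - I/4) = 5/4 - I/4)
-1861 + A(U) = -1861 + (5/4 - 1/4*(-64)) = -1861 + (5/4 + 16) = -1861 + 69/4 = -7375/4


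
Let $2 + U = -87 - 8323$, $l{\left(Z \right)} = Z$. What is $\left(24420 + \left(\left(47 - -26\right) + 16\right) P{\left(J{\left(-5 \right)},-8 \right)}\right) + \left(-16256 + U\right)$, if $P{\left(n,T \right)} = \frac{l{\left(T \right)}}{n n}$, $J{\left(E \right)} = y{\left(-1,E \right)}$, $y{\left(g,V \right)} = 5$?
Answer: $- \frac{6912}{25} \approx -276.48$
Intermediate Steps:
$J{\left(E \right)} = 5$
$P{\left(n,T \right)} = \frac{T}{n^{2}}$ ($P{\left(n,T \right)} = \frac{T}{n n} = \frac{T}{n^{2}}$)
$U = -8412$ ($U = -2 - 8410 = -8412$)
$\left(24420 + \left(\left(47 - -26\right) + 16\right) P{\left(J{\left(-5 \right)},-8 \right)}\right) + \left(-16256 + U\right) = \left(24420 + \left(\left(47 - -26\right) + 16\right) \left(- \frac{8}{25}\right)\right) - 24668 = \left(24420 + \left(\left(47 + 26\right) + 16\right) \left(\left(-8\right) \frac{1}{25}\right)\right) - 24668 = \left(24420 + \left(73 + 16\right) \left(- \frac{8}{25}\right)\right) - 24668 = \left(24420 + 89 \left(- \frac{8}{25}\right)\right) - 24668 = \left(24420 - \frac{712}{25}\right) - 24668 = \frac{609788}{25} - 24668 = - \frac{6912}{25}$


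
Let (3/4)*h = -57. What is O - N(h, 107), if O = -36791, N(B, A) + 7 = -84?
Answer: -36700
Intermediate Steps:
h = -76 (h = (4/3)*(-57) = -76)
N(B, A) = -91 (N(B, A) = -7 - 84 = -91)
O - N(h, 107) = -36791 - 1*(-91) = -36791 + 91 = -36700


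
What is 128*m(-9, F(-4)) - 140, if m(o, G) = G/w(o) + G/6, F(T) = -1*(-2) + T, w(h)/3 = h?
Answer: -4676/27 ≈ -173.19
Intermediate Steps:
w(h) = 3*h
F(T) = 2 + T
m(o, G) = G/6 + G/(3*o) (m(o, G) = G/((3*o)) + G/6 = G*(1/(3*o)) + G*(1/6) = G/(3*o) + G/6 = G/6 + G/(3*o))
128*m(-9, F(-4)) - 140 = 128*((1/6)*(2 - 4)*(2 - 9)/(-9)) - 140 = 128*((1/6)*(-2)*(-1/9)*(-7)) - 140 = 128*(-7/27) - 140 = -896/27 - 140 = -4676/27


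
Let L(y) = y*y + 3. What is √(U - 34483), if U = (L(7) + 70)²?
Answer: I*√19599 ≈ 140.0*I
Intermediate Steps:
L(y) = 3 + y² (L(y) = y² + 3 = 3 + y²)
U = 14884 (U = ((3 + 7²) + 70)² = ((3 + 49) + 70)² = (52 + 70)² = 122² = 14884)
√(U - 34483) = √(14884 - 34483) = √(-19599) = I*√19599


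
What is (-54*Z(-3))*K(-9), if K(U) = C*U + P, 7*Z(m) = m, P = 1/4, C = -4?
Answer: 11745/14 ≈ 838.93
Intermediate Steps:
P = ¼ ≈ 0.25000
Z(m) = m/7
K(U) = ¼ - 4*U (K(U) = -4*U + ¼ = ¼ - 4*U)
(-54*Z(-3))*K(-9) = (-54*(-3)/7)*(¼ - 4*(-9)) = (-54*(-3/7))*(¼ + 36) = (162/7)*(145/4) = 11745/14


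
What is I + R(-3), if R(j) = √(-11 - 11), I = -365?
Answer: -365 + I*√22 ≈ -365.0 + 4.6904*I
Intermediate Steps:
R(j) = I*√22 (R(j) = √(-22) = I*√22)
I + R(-3) = -365 + I*√22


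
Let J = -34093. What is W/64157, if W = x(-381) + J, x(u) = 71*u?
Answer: -61144/64157 ≈ -0.95304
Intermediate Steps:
W = -61144 (W = 71*(-381) - 34093 = -27051 - 34093 = -61144)
W/64157 = -61144/64157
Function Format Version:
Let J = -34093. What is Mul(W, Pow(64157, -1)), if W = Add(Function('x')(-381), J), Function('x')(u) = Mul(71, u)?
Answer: Rational(-61144, 64157) ≈ -0.95304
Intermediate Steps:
W = -61144 (W = Add(Mul(71, -381), -34093) = Add(-27051, -34093) = -61144)
Mul(W, Pow(64157, -1)) = Mul(-61144, Pow(64157, -1)) = Mul(-61144, Rational(1, 64157)) = Rational(-61144, 64157)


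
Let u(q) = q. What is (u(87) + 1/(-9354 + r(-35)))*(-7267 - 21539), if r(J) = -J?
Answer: -23354522112/9319 ≈ -2.5061e+6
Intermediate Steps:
(u(87) + 1/(-9354 + r(-35)))*(-7267 - 21539) = (87 + 1/(-9354 - 1*(-35)))*(-7267 - 21539) = (87 + 1/(-9354 + 35))*(-28806) = (87 + 1/(-9319))*(-28806) = (87 - 1/9319)*(-28806) = (810752/9319)*(-28806) = -23354522112/9319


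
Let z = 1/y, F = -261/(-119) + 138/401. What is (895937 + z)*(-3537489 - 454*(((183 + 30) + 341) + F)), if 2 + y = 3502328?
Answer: -567521832135553462464251/167127494394 ≈ -3.3957e+12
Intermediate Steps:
F = 121083/47719 (F = -261*(-1/119) + 138*(1/401) = 261/119 + 138/401 = 121083/47719 ≈ 2.5374)
y = 3502326 (y = -2 + 3502328 = 3502326)
z = 1/3502326 ≈ 2.8552e-7
(895937 + z)*(-3537489 - 454*(((183 + 30) + 341) + F)) = (895937 + 1/3502326)*(-3537489 - 454*(((183 + 30) + 341) + 121083/47719)) = 3137863449463*(-3537489 - 454*((213 + 341) + 121083/47719))/3502326 = 3137863449463*(-3537489 - 454*(554 + 121083/47719))/3502326 = 3137863449463*(-3537489 - 454*26557409/47719)/3502326 = 3137863449463*(-3537489 - 12057063686/47719)/3502326 = (3137863449463/3502326)*(-180862501277/47719) = -567521832135553462464251/167127494394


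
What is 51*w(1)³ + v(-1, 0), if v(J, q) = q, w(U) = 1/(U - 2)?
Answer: -51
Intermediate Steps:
w(U) = 1/(-2 + U)
51*w(1)³ + v(-1, 0) = 51*(1/(-2 + 1))³ + 0 = 51*(1/(-1))³ + 0 = 51*(-1)³ + 0 = 51*(-1) + 0 = -51 + 0 = -51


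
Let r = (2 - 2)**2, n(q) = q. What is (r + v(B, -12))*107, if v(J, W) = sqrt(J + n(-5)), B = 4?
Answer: 107*I ≈ 107.0*I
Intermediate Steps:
v(J, W) = sqrt(-5 + J) (v(J, W) = sqrt(J - 5) = sqrt(-5 + J))
r = 0 (r = 0**2 = 0)
(r + v(B, -12))*107 = (0 + sqrt(-5 + 4))*107 = (0 + sqrt(-1))*107 = (0 + I)*107 = I*107 = 107*I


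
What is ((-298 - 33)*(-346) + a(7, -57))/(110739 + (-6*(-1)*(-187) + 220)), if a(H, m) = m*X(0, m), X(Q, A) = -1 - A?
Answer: 111334/109837 ≈ 1.0136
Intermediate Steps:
a(H, m) = m*(-1 - m)
((-298 - 33)*(-346) + a(7, -57))/(110739 + (-6*(-1)*(-187) + 220)) = ((-298 - 33)*(-346) - 1*(-57)*(1 - 57))/(110739 + (-6*(-1)*(-187) + 220)) = (-331*(-346) - 1*(-57)*(-56))/(110739 + (6*(-187) + 220)) = (114526 - 3192)/(110739 + (-1122 + 220)) = 111334/(110739 - 902) = 111334/109837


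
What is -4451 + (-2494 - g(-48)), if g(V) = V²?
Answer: -9249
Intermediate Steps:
-4451 + (-2494 - g(-48)) = -4451 + (-2494 - 1*(-48)²) = -4451 + (-2494 - 1*2304) = -4451 + (-2494 - 2304) = -4451 - 4798 = -9249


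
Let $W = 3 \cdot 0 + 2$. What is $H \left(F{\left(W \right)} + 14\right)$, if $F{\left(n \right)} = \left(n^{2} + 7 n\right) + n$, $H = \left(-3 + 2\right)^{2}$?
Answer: $34$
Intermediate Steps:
$H = 1$ ($H = \left(-1\right)^{2} = 1$)
$W = 2$ ($W = 0 + 2 = 2$)
$F{\left(n \right)} = n^{2} + 8 n$
$H \left(F{\left(W \right)} + 14\right) = 1 \left(2 \left(8 + 2\right) + 14\right) = 1 \left(2 \cdot 10 + 14\right) = 1 \left(20 + 14\right) = 1 \cdot 34 = 34$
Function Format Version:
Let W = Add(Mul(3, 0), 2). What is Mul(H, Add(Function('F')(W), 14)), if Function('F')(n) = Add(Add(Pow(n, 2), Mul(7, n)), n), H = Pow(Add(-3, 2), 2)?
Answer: 34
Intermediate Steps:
H = 1 (H = Pow(-1, 2) = 1)
W = 2 (W = Add(0, 2) = 2)
Function('F')(n) = Add(Pow(n, 2), Mul(8, n))
Mul(H, Add(Function('F')(W), 14)) = Mul(1, Add(Mul(2, Add(8, 2)), 14)) = Mul(1, Add(Mul(2, 10), 14)) = Mul(1, Add(20, 14)) = Mul(1, 34) = 34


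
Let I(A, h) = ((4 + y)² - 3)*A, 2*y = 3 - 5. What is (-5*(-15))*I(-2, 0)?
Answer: -900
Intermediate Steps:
y = -1 (y = (3 - 5)/2 = (½)*(-2) = -1)
I(A, h) = 6*A (I(A, h) = ((4 - 1)² - 3)*A = (3² - 3)*A = (9 - 3)*A = 6*A)
(-5*(-15))*I(-2, 0) = (-5*(-15))*(6*(-2)) = 75*(-12) = -900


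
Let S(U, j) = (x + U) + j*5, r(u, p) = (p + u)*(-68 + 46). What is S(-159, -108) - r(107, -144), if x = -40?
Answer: -1553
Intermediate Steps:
r(u, p) = -22*p - 22*u (r(u, p) = (p + u)*(-22) = -22*p - 22*u)
S(U, j) = -40 + U + 5*j (S(U, j) = (-40 + U) + j*5 = (-40 + U) + 5*j = -40 + U + 5*j)
S(-159, -108) - r(107, -144) = (-40 - 159 + 5*(-108)) - (-22*(-144) - 22*107) = (-40 - 159 - 540) - (3168 - 2354) = -739 - 1*814 = -739 - 814 = -1553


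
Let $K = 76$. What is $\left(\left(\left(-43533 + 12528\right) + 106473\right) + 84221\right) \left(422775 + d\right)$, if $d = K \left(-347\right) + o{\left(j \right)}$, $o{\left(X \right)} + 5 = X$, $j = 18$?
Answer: $63303274624$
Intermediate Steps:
$o{\left(X \right)} = -5 + X$
$d = -26359$ ($d = 76 \left(-347\right) + \left(-5 + 18\right) = -26372 + 13 = -26359$)
$\left(\left(\left(-43533 + 12528\right) + 106473\right) + 84221\right) \left(422775 + d\right) = \left(\left(\left(-43533 + 12528\right) + 106473\right) + 84221\right) \left(422775 - 26359\right) = \left(\left(-31005 + 106473\right) + 84221\right) 396416 = \left(75468 + 84221\right) 396416 = 159689 \cdot 396416 = 63303274624$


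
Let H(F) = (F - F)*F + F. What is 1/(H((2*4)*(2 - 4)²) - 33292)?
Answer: -1/33260 ≈ -3.0066e-5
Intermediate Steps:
H(F) = F (H(F) = 0*F + F = 0 + F = F)
1/(H((2*4)*(2 - 4)²) - 33292) = 1/((2*4)*(2 - 4)² - 33292) = 1/(8*(-2)² - 33292) = 1/(8*4 - 33292) = 1/(32 - 33292) = 1/(-33260) = -1/33260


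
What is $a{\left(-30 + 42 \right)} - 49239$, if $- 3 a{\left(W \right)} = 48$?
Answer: $-49255$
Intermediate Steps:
$a{\left(W \right)} = -16$ ($a{\left(W \right)} = \left(- \frac{1}{3}\right) 48 = -16$)
$a{\left(-30 + 42 \right)} - 49239 = -16 - 49239 = -49255$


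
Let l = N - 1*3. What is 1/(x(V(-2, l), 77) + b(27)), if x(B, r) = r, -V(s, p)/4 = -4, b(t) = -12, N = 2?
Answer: 1/65 ≈ 0.015385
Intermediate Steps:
l = -1 (l = 2 - 1*3 = 2 - 3 = -1)
V(s, p) = 16 (V(s, p) = -4*(-4) = 16)
1/(x(V(-2, l), 77) + b(27)) = 1/(77 - 12) = 1/65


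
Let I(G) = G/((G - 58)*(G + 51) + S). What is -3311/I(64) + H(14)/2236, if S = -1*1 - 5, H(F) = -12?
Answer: -316495227/8944 ≈ -35386.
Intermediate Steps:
S = -6 (S = -1 - 5 = -6)
I(G) = G/(-6 + (-58 + G)*(51 + G)) (I(G) = G/((G - 58)*(G + 51) - 6) = G/((-58 + G)*(51 + G) - 6) = G/(-6 + (-58 + G)*(51 + G)))
-3311/I(64) + H(14)/2236 = -3311/(64/(-2964 + 64² - 7*64)) - 12/2236 = -3311/(64/(-2964 + 4096 - 448)) - 12*1/2236 = -3311/(64/684) - 3/559 = -3311/(64*(1/684)) - 3/559 = -3311/16/171 - 3/559 = -3311*171/16 - 3/559 = -566181/16 - 3/559 = -316495227/8944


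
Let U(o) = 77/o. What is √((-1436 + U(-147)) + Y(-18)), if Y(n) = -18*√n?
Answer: √(-633507 - 23814*I*√2)/21 ≈ 1.0071 - 37.915*I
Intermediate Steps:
√((-1436 + U(-147)) + Y(-18)) = √((-1436 + 77/(-147)) - 54*I*√2) = √((-1436 + 77*(-1/147)) - 54*I*√2) = √((-1436 - 11/21) - 54*I*√2) = √(-30167/21 - 54*I*√2)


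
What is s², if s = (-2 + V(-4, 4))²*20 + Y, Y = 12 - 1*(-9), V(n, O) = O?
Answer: 10201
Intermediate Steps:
Y = 21 (Y = 12 + 9 = 21)
s = 101 (s = (-2 + 4)²*20 + 21 = 2²*20 + 21 = 4*20 + 21 = 80 + 21 = 101)
s² = 101² = 10201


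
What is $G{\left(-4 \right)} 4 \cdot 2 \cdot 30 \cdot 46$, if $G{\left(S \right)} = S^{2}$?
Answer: $176640$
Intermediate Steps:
$G{\left(-4 \right)} 4 \cdot 2 \cdot 30 \cdot 46 = \left(-4\right)^{2} \cdot 4 \cdot 2 \cdot 30 \cdot 46 = 16 \cdot 4 \cdot 2 \cdot 30 \cdot 46 = 64 \cdot 2 \cdot 30 \cdot 46 = 128 \cdot 30 \cdot 46 = 3840 \cdot 46 = 176640$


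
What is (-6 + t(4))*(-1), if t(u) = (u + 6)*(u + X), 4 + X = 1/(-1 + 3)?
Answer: 1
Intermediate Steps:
X = -7/2 (X = -4 + 1/(-1 + 3) = -4 + 1/2 = -7/2 ≈ -3.5000)
t(u) = (6 + u)*(-7/2 + u) (t(u) = (u + 6)*(u - 7/2) = (6 + u)*(-7/2 + u))
(-6 + t(4))*(-1) = (-6 + (-21 + 4**2 + (5/2)*4))*(-1) = (-6 + (-21 + 16 + 10))*(-1) = (-6 + 5)*(-1) = -1*(-1) = 1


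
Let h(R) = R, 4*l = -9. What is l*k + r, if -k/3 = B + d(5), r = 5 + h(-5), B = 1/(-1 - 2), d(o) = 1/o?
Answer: -9/10 ≈ -0.90000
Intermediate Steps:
l = -9/4 (l = (1/4)*(-9) = -9/4 ≈ -2.2500)
d(o) = 1/o
B = -1/3 (B = 1/(-3) = -1/3 ≈ -0.33333)
r = 0 (r = 5 - 5 = 0)
k = 2/5 (k = -3*(-1/3 + 1/5) = -3*(-2/15) = 2/5 ≈ 0.40000)
l*k + r = -9/4*2/5 + 0 = -9/10 + 0 = -9/10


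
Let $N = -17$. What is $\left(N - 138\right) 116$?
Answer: $-17980$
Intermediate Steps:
$\left(N - 138\right) 116 = \left(-17 - 138\right) 116 = \left(-155\right) 116 = -17980$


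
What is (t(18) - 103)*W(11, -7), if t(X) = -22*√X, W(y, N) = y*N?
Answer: 7931 + 5082*√2 ≈ 15118.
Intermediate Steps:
W(y, N) = N*y
(t(18) - 103)*W(11, -7) = (-66*√2 - 103)*(-7*11) = (-66*√2 - 103)*(-77) = (-103 - 66*√2)*(-77) = 7931 + 5082*√2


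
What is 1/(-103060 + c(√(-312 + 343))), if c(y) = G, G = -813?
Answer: -1/103873 ≈ -9.6271e-6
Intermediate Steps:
c(y) = -813
1/(-103060 + c(√(-312 + 343))) = 1/(-103060 - 813) = 1/(-103873) = -1/103873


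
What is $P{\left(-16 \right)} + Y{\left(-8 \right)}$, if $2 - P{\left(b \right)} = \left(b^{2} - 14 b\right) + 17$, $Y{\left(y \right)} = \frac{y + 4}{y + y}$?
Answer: $- \frac{1979}{4} \approx -494.75$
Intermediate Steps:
$Y{\left(y \right)} = \frac{4 + y}{2 y}$
$P{\left(b \right)} = -15 - b^{2} + 14 b$ ($P{\left(b \right)} = 2 - \left(\left(b^{2} - 14 b\right) + 17\right) = 2 - \left(17 + b^{2} - 14 b\right) = -15 - b^{2} + 14 b$)
$P{\left(-16 \right)} + Y{\left(-8 \right)} = \left(-15 - \left(-16\right)^{2} + 14 \left(-16\right)\right) + \frac{4 - 8}{2 \left(-8\right)} = \left(-15 - 256 - 224\right) + \frac{1}{2} \left(- \frac{1}{8}\right) \left(-4\right) = \left(-15 - 256 - 224\right) + \frac{1}{4} = -495 + \frac{1}{4} = - \frac{1979}{4}$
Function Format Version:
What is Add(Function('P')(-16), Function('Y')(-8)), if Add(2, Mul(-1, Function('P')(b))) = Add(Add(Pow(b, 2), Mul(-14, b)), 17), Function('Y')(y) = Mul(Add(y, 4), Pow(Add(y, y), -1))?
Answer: Rational(-1979, 4) ≈ -494.75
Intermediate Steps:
Function('Y')(y) = Mul(Rational(1, 2), Pow(y, -1), Add(4, y)) (Function('Y')(y) = Mul(Add(4, y), Pow(Mul(2, y), -1)) = Mul(Add(4, y), Mul(Rational(1, 2), Pow(y, -1))) = Mul(Rational(1, 2), Pow(y, -1), Add(4, y)))
Function('P')(b) = Add(-15, Mul(-1, Pow(b, 2)), Mul(14, b)) (Function('P')(b) = Add(2, Mul(-1, Add(Add(Pow(b, 2), Mul(-14, b)), 17))) = Add(2, Mul(-1, Add(17, Pow(b, 2), Mul(-14, b)))) = Add(2, Add(-17, Mul(-1, Pow(b, 2)), Mul(14, b))) = Add(-15, Mul(-1, Pow(b, 2)), Mul(14, b)))
Add(Function('P')(-16), Function('Y')(-8)) = Add(Add(-15, Mul(-1, Pow(-16, 2)), Mul(14, -16)), Mul(Rational(1, 2), Pow(-8, -1), Add(4, -8))) = Add(Add(-15, Mul(-1, 256), -224), Mul(Rational(1, 2), Rational(-1, 8), -4)) = Add(Add(-15, -256, -224), Rational(1, 4)) = Add(-495, Rational(1, 4)) = Rational(-1979, 4)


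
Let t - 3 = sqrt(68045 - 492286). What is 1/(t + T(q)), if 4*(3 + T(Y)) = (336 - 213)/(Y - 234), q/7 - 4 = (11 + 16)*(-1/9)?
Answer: -111684/349771446953 - 824464*I*sqrt(424241)/349771446953 ≈ -3.1931e-7 - 0.0015353*I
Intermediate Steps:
q = 7 (q = 28 + 7*((11 + 16)*(-1/9)) = 28 + 7*(27*(-1*1/9)) = 28 + 7*(27*(-1/9)) = 28 + 7*(-3) = 28 - 21 = 7)
t = 3 + I*sqrt(424241) (t = 3 + sqrt(68045 - 492286) = 3 + sqrt(-424241) = 3 + I*sqrt(424241) ≈ 3.0 + 651.34*I)
T(Y) = -3 + 123/(4*(-234 + Y)) (T(Y) = -3 + ((336 - 213)/(Y - 234))/4 = -3 + (123/(-234 + Y))/4 = -3 + 123/(4*(-234 + Y)))
1/(t + T(q)) = 1/((3 + I*sqrt(424241)) + 3*(977 - 4*7)/(4*(-234 + 7))) = 1/((3 + I*sqrt(424241)) + (3/4)*(977 - 28)/(-227)) = 1/((3 + I*sqrt(424241)) + (3/4)*(-1/227)*949) = 1/((3 + I*sqrt(424241)) - 2847/908) = 1/(-123/908 + I*sqrt(424241))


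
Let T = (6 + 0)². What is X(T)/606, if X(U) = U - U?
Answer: 0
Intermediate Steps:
T = 36 (T = 6² = 36)
X(U) = 0
X(T)/606 = 0/606 = 0*(1/606) = 0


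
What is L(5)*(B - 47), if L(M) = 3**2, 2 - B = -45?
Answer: 0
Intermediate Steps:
B = 47 (B = 2 - 1*(-45) = 2 + 45 = 47)
L(M) = 9
L(5)*(B - 47) = 9*(47 - 47) = 9*0 = 0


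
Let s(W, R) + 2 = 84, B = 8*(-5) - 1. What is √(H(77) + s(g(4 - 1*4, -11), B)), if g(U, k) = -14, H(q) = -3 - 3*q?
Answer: 2*I*√38 ≈ 12.329*I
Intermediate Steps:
B = -41 (B = -40 - 1 = -41)
s(W, R) = 82 (s(W, R) = -2 + 84 = 82)
√(H(77) + s(g(4 - 1*4, -11), B)) = √((-3 - 3*77) + 82) = √((-3 - 231) + 82) = √(-234 + 82) = √(-152) = 2*I*√38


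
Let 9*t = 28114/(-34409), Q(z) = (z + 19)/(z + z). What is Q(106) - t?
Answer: 44670293/65652372 ≈ 0.68041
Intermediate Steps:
Q(z) = (19 + z)/(2*z) (Q(z) = (19 + z)/((2*z)) = (19 + z)*(1/(2*z)) = (19 + z)/(2*z))
t = -28114/309681 (t = (28114/(-34409))/9 = (28114*(-1/34409))/9 = (⅑)*(-28114/34409) = -28114/309681 ≈ -0.090784)
Q(106) - t = (½)*(19 + 106)/106 - 1*(-28114/309681) = (½)*(1/106)*125 + 28114/309681 = 125/212 + 28114/309681 = 44670293/65652372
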